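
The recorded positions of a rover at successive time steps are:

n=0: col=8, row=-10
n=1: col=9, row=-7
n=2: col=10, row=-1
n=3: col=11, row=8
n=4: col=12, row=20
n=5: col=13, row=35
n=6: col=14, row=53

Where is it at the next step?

Taking differences between consecutive positions: (+1, +3), (+1, +6), (+1, +9), (+1, +12), (+1, +15), (+1, +18). These grow by (+0, +3) each step.
step 7: col=14, row=53 + (+1, +21) → col=15, row=74

col=15, row=74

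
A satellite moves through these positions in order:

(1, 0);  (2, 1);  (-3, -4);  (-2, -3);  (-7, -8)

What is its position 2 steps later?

(-11, -12)

Step-to-step displacements: (+1, +1), (-5, -5), (+1, +1), (-5, -5) — a repeating cycle of length 2.
step 5: apply (+1, +1) → (-6, -7)
step 6: apply (-5, -5) → (-11, -12)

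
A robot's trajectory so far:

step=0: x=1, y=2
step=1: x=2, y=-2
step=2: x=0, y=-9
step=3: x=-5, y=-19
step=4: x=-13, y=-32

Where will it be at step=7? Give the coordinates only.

First differences are (+1, -4), (-2, -7), (-5, -10), (-8, -13); their common second difference is (-3, -3) (constant acceleration).
step 5: x=-13, y=-32 + (-11, -16) → x=-24, y=-48
step 6: x=-24, y=-48 + (-14, -19) → x=-38, y=-67
step 7: x=-38, y=-67 + (-17, -22) → x=-55, y=-89

x=-55, y=-89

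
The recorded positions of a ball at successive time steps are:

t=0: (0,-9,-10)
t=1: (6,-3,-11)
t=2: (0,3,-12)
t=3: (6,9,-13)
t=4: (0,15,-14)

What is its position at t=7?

(6,33,-17)

First: cycles through 0, 6 every 2 steps. Step 7 lands at position 1 of the cycle → 6.
Second: linear, +6 per step → 33 at step 7.
Third: linear, -1 per step → -17 at step 7.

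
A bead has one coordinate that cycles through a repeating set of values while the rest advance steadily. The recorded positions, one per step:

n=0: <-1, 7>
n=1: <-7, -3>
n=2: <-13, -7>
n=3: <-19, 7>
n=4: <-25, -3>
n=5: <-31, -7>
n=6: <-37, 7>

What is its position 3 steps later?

First: linear, -6 per step → -55 at step 9.
Second: cycles through 7, -3, -7 every 3 steps. Step 9 lands at position 0 of the cycle → 7.

<-55, 7>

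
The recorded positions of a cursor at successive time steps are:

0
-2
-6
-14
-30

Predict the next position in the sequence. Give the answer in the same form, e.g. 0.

Step-to-step displacements: -2, -4, -8, -16; each is 2× the previous.
step 5: -30 − 32 → -62

-62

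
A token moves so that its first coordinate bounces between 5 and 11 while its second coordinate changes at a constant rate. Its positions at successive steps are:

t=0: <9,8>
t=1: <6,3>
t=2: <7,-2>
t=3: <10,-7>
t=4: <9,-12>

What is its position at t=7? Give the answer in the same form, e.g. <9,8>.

<10,-27>

The first coordinate travels 3 per step and bounces off the walls at 5 and 11.
  step 5: 9 → 6
  step 6: 6 → 7
  step 7: 7 → 10
The second coordinate changes by -5 each step: at step 7 it is -27.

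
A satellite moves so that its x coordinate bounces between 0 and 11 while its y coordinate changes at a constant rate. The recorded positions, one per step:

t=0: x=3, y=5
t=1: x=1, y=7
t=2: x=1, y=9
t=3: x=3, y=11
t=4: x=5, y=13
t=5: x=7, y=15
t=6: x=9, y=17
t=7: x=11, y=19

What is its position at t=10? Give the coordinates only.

x=5, y=25

The x coordinate travels 2 per step and bounces off the walls at 0 and 11.
  step 8: 11 → 9
  step 9: 9 → 7
  step 10: 7 → 5
The y coordinate changes by +2 each step: at step 10 it is 25.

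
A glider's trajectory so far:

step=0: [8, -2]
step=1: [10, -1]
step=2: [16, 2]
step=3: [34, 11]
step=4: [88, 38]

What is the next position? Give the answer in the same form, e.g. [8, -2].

The jumps are [+2, +1], [+6, +3], [+18, +9], [+54, +27] — a geometric progression with ratio 3.
step 5: [88, 38] + [+162, +81] → [250, 119]

[250, 119]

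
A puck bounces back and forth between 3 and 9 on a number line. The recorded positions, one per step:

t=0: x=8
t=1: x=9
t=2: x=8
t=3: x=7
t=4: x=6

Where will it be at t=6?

The value reflects between 3 and 9, moving 1 per step.
  step 5: 6 → 5
  step 6: 5 → 4

x=4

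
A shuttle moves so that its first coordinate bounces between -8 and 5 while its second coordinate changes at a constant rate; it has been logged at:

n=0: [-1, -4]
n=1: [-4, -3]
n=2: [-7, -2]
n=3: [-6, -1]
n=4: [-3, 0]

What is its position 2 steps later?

The first coordinate travels 3 per step and bounces off the walls at -8 and 5.
  step 5: -3 → 0
  step 6: 0 → 3
The second coordinate changes by +1 each step: at step 6 it is 2.

[3, 2]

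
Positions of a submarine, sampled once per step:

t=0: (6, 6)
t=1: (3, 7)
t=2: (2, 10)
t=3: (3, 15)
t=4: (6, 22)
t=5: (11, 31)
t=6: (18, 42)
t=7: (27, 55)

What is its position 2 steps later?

(51, 87)

Taking differences between consecutive positions: (-3, +1), (-1, +3), (+1, +5), (+3, +7), (+5, +9), (+7, +11), (+9, +13). These grow by (+2, +2) each step.
step 8: (27, 55) + (+11, +15) → (38, 70)
step 9: (38, 70) + (+13, +17) → (51, 87)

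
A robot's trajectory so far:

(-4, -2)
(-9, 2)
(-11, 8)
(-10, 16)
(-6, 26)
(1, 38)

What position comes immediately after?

Successive displacements: (-5, +4), (-2, +6), (+1, +8), (+4, +10), (+7, +12) — each changes by (+3, +2).
step 6: (1, 38) + (+10, +14) → (11, 52)

(11, 52)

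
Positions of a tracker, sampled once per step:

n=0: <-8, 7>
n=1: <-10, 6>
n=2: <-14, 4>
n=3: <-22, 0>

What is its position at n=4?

<-38, -8>

Step-to-step displacements: <-2, -1>, <-4, -2>, <-8, -4>; each is 2× the previous.
step 4: <-22, 0> + <-16, -8> → <-38, -8>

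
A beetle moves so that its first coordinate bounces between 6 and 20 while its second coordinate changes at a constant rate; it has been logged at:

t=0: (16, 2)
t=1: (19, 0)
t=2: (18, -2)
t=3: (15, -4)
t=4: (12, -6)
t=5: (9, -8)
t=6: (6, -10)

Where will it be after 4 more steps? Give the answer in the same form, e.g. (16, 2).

(18, -18)

The first coordinate reflects between 6 and 20, moving 3 per step.
  step 7: 6 → 9
  step 8: 9 → 12
  step 9: 12 → 15
  step 10: 15 → 18
The second coordinate changes by -2 each step: at step 10 it is -18.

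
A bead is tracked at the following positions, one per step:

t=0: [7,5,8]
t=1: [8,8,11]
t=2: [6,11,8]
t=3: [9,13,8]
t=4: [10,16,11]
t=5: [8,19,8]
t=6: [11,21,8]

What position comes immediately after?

[12,24,11]

The moves between consecutive positions are [+1,+3,+3], [-2,+3,-3], [+3,+2,+0], [+1,+3,+3], [-2,+3,-3], [+3,+2,+0]; they repeat the 3-cycle [[+1,+3,+3], [-2,+3,-3], [+3,+2,+0]].
step 7: apply [+1,+3,+3] → [12,24,11]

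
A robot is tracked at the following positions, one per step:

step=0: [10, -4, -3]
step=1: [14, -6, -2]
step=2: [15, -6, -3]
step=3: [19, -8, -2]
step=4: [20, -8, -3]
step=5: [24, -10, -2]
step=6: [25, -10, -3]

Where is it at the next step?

[29, -12, -2]

Differencing gives [+4, -2, +1], [+1, +0, -1], [+4, -2, +1], [+1, +0, -1], [+4, -2, +1], [+1, +0, -1]. This is the pattern [+4, -2, +1], [+1, +0, -1] repeated.
step 7: apply [+4, -2, +1] → [29, -12, -2]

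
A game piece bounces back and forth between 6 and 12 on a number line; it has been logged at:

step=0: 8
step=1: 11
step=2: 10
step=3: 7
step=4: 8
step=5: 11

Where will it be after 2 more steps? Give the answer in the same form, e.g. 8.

The value travels 3 per step and bounces off the walls at 6 and 12.
  step 6: 11 → 10
  step 7: 10 → 7

7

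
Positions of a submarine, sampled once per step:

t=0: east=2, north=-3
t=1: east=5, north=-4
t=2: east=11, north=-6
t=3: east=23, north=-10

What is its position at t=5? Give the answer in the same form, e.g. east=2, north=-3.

Step-to-step displacements: (+3, -1), (+6, -2), (+12, -4); each is 2× the previous.
step 4: east=23, north=-10 + (+24, -8) → east=47, north=-18
step 5: east=47, north=-18 + (+48, -16) → east=95, north=-34

east=95, north=-34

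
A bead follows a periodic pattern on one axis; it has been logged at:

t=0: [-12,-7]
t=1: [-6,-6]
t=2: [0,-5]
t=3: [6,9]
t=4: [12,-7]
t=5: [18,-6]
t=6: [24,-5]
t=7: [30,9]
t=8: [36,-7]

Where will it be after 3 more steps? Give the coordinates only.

[54,9]

First: linear, +6 per step → 54 at step 11.
Second: cycles through -7, -6, -5, 9 every 4 steps. Step 11 lands at position 3 of the cycle → 9.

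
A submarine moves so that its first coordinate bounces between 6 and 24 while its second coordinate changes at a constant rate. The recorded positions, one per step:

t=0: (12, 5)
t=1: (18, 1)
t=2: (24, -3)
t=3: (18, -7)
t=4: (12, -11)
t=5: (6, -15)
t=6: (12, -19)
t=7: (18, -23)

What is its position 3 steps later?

(12, -35)

The first coordinate travels 6 per step and bounces off the walls at 6 and 24.
  step 8: 18 → 24
  step 9: 24 → 18
  step 10: 18 → 12
The second coordinate changes by -4 each step: at step 10 it is -35.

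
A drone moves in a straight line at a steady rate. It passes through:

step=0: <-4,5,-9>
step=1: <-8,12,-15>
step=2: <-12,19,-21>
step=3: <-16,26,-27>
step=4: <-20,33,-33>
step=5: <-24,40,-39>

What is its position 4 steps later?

The position changes by <-4,+7,-6> every step.
step 6: <-24,40,-39> + <-4,+7,-6> → <-28,47,-45>
step 7: <-28,47,-45> + <-4,+7,-6> → <-32,54,-51>
step 8: <-32,54,-51> + <-4,+7,-6> → <-36,61,-57>
step 9: <-36,61,-57> + <-4,+7,-6> → <-40,68,-63>

<-40,68,-63>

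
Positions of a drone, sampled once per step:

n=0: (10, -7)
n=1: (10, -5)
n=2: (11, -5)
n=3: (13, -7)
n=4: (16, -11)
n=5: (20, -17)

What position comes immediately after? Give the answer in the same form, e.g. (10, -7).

(25, -25)

First differences are (+0, +2), (+1, +0), (+2, -2), (+3, -4), (+4, -6); their common second difference is (+1, -2) (constant acceleration).
step 6: (20, -17) + (+5, -8) → (25, -25)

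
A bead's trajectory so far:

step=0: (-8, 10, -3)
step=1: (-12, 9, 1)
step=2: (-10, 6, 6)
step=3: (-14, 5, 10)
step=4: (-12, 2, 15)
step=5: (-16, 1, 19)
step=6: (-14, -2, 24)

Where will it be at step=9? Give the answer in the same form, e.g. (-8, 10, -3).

Differencing gives (-4, -1, +4), (+2, -3, +5), (-4, -1, +4), (+2, -3, +5), (-4, -1, +4), (+2, -3, +5). This is the pattern (-4, -1, +4), (+2, -3, +5) repeated.
step 7: apply (-4, -1, +4) → (-18, -3, 28)
step 8: apply (+2, -3, +5) → (-16, -6, 33)
step 9: apply (-4, -1, +4) → (-20, -7, 37)

(-20, -7, 37)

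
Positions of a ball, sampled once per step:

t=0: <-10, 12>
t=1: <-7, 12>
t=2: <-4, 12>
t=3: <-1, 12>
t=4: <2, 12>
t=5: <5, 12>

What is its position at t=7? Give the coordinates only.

<11, 12>

Constant displacement of <+3, +0> per step.
step 6: <5, 12> + <+3, +0> → <8, 12>
step 7: <8, 12> + <+3, +0> → <11, 12>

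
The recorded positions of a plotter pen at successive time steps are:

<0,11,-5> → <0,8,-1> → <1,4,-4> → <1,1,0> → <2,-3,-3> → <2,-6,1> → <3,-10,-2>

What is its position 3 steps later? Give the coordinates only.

<4,-20,3>

Differencing gives <+0,-3,+4>, <+1,-4,-3>, <+0,-3,+4>, <+1,-4,-3>, <+0,-3,+4>, <+1,-4,-3>. This is the pattern <+0,-3,+4>, <+1,-4,-3> repeated.
step 7: apply <+0,-3,+4> → <3,-13,2>
step 8: apply <+1,-4,-3> → <4,-17,-1>
step 9: apply <+0,-3,+4> → <4,-20,3>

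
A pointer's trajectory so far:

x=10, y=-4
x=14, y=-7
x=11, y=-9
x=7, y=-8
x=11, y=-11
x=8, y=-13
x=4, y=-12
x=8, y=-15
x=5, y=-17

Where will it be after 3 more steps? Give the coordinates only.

x=2, y=-21

Step-to-step displacements: (+4,-3), (-3,-2), (-4,+1), (+4,-3), (-3,-2), (-4,+1), (+4,-3), (-3,-2) — a repeating cycle of length 3.
step 9: apply (-4,+1) → x=1, y=-16
step 10: apply (+4,-3) → x=5, y=-19
step 11: apply (-3,-2) → x=2, y=-21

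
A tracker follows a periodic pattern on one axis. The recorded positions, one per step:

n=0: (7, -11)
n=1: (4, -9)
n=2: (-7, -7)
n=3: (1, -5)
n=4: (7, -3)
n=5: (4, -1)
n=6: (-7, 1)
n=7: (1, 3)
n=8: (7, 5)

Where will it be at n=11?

(1, 11)

First: cycles through 7, 4, -7, 1 every 4 steps. Step 11 lands at position 3 of the cycle → 1.
Second: linear, +2 per step → 11 at step 11.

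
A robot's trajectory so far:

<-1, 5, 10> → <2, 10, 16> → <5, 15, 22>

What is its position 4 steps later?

<17, 35, 46>

The position changes by <+3, +5, +6> every step.
step 3: <5, 15, 22> + <+3, +5, +6> → <8, 20, 28>
step 4: <8, 20, 28> + <+3, +5, +6> → <11, 25, 34>
step 5: <11, 25, 34> + <+3, +5, +6> → <14, 30, 40>
step 6: <14, 30, 40> + <+3, +5, +6> → <17, 35, 46>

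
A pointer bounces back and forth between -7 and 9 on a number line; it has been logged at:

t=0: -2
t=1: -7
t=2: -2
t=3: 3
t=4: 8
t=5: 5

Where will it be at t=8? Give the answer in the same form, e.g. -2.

-4

The value travels 5 per step and bounces off the walls at -7 and 9.
  step 6: 5 → 0
  step 7: 0 → -5
  step 8: -5 → -4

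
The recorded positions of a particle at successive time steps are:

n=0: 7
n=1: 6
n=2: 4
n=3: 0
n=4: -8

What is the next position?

The jumps are -1, -2, -4, -8 — a geometric progression with ratio 2.
step 5: -8 − 16 → -24

-24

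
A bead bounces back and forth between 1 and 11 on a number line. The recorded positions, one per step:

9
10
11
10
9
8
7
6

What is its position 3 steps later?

3

The value reflects between 1 and 11, moving 1 per step.
  step 8: 6 → 5
  step 9: 5 → 4
  step 10: 4 → 3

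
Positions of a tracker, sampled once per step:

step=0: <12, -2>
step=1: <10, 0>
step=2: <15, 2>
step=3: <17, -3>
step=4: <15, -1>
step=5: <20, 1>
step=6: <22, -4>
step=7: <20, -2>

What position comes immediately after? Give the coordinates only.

Differencing gives <-2, +2>, <+5, +2>, <+2, -5>, <-2, +2>, <+5, +2>, <+2, -5>, <-2, +2>. This is the pattern <-2, +2>, <+5, +2>, <+2, -5> repeated.
step 8: apply <+5, +2> → <25, 0>

<25, 0>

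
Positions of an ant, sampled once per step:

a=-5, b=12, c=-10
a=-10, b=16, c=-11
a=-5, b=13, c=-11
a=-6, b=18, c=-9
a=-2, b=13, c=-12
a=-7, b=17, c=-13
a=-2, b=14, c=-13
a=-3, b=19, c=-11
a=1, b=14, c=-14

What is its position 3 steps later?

Differencing gives (-5, +4, -1), (+5, -3, +0), (-1, +5, +2), (+4, -5, -3), (-5, +4, -1), (+5, -3, +0), (-1, +5, +2), (+4, -5, -3). This is the pattern (-5, +4, -1), (+5, -3, +0), (-1, +5, +2), (+4, -5, -3) repeated.
step 9: apply (-5, +4, -1) → a=-4, b=18, c=-15
step 10: apply (+5, -3, +0) → a=1, b=15, c=-15
step 11: apply (-1, +5, +2) → a=0, b=20, c=-13

a=0, b=20, c=-13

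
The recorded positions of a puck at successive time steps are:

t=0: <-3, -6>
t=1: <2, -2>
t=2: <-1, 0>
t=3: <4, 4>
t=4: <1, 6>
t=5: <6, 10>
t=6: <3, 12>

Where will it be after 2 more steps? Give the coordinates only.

Step-to-step displacements: <+5, +4>, <-3, +2>, <+5, +4>, <-3, +2>, <+5, +4>, <-3, +2> — a repeating cycle of length 2.
step 7: apply <+5, +4> → <8, 16>
step 8: apply <-3, +2> → <5, 18>

<5, 18>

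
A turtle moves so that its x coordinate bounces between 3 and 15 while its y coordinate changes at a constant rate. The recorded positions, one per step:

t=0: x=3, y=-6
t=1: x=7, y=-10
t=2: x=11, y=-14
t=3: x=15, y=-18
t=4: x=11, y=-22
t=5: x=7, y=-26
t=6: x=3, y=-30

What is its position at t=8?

The x coordinate reflects between 3 and 15, moving 4 per step.
  step 7: 3 → 7
  step 8: 7 → 11
The y coordinate changes by -4 each step: at step 8 it is -38.

x=11, y=-38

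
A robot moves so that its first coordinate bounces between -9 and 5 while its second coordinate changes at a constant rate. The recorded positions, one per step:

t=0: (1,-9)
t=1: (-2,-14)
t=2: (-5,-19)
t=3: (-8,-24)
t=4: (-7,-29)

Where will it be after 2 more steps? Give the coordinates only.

The first coordinate travels 3 per step and bounces off the walls at -9 and 5.
  step 5: -7 → -4
  step 6: -4 → -1
The second coordinate changes by -5 each step: at step 6 it is -39.

(-1,-39)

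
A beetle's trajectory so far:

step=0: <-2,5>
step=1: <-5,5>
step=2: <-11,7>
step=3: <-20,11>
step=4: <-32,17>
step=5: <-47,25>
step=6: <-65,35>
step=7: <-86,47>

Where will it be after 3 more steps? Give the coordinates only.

Taking differences between consecutive positions: <-3,+0>, <-6,+2>, <-9,+4>, <-12,+6>, <-15,+8>, <-18,+10>, <-21,+12>. These grow by <-3,+2> each step.
step 8: <-86,47> + <-24,+14> → <-110,61>
step 9: <-110,61> + <-27,+16> → <-137,77>
step 10: <-137,77> + <-30,+18> → <-167,95>

<-167,95>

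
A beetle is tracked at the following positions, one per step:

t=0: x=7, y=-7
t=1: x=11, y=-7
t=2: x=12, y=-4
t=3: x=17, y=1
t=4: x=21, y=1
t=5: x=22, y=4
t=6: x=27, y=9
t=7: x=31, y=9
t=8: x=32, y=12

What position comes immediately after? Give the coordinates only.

x=37, y=17

Differencing gives (+4, +0), (+1, +3), (+5, +5), (+4, +0), (+1, +3), (+5, +5), (+4, +0), (+1, +3). This is the pattern (+4, +0), (+1, +3), (+5, +5) repeated.
step 9: apply (+5, +5) → x=37, y=17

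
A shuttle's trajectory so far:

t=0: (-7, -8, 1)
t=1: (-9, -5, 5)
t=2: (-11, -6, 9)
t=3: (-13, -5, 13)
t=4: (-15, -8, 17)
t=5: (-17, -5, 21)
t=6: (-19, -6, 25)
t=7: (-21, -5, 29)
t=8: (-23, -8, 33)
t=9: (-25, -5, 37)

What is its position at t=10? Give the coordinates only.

(-27, -6, 41)

First: linear, -2 per step → -27 at step 10.
Second: cycles through -8, -5, -6, -5 every 4 steps. Step 10 lands at position 2 of the cycle → -6.
Third: linear, +4 per step → 41 at step 10.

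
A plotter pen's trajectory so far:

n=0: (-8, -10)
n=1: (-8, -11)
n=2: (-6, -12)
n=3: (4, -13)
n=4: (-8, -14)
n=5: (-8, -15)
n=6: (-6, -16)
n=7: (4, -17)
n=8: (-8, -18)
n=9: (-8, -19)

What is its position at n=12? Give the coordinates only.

The first coordinate repeats the cycle [-8, -8, -6, 4] with period 4; step 12 mod 4 = 0, giving -8.
The second coordinate changes by -1 each step, so at step 12 it is -10 + 12·(-1) = -22.

(-8, -22)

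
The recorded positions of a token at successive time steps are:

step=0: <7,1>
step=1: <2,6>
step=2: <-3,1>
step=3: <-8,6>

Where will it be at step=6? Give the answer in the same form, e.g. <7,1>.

<-23,1>

First: linear, -5 per step → -23 at step 6.
Second: cycles through 1, 6 every 2 steps. Step 6 lands at position 0 of the cycle → 1.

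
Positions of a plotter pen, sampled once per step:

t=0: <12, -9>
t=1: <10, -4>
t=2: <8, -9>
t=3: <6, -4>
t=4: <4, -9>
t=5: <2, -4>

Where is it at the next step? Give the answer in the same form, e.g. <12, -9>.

<0, -9>

First: linear, -2 per step → 0 at step 6.
Second: cycles through -9, -4 every 2 steps. Step 6 lands at position 0 of the cycle → -9.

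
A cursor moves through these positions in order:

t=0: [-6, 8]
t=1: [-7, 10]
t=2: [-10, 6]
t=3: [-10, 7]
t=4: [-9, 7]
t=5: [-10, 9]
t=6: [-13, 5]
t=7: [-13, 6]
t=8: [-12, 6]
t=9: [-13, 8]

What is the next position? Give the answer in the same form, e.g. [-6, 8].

[-16, 4]

The moves between consecutive positions are [-1, +2], [-3, -4], [+0, +1], [+1, +0], [-1, +2], [-3, -4], [+0, +1], [+1, +0], [-1, +2]; they repeat the 4-cycle [[-1, +2], [-3, -4], [+0, +1], [+1, +0]].
step 10: apply [-3, -4] → [-16, 4]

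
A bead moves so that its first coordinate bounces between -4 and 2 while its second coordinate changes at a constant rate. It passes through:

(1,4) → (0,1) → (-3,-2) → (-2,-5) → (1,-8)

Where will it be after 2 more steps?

The first coordinate travels 3 per step and bounces off the walls at -4 and 2.
  step 5: 1 → 0
  step 6: 0 → -3
The second coordinate changes by -3 each step: at step 6 it is -14.

(-3,-14)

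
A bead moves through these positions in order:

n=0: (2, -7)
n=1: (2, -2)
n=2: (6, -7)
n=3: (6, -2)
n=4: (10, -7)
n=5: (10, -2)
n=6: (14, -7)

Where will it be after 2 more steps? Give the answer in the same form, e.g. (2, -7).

(18, -7)

The moves between consecutive positions are (+0, +5), (+4, -5), (+0, +5), (+4, -5), (+0, +5), (+4, -5); they repeat the 2-cycle [(+0, +5), (+4, -5)].
step 7: apply (+0, +5) → (14, -2)
step 8: apply (+4, -5) → (18, -7)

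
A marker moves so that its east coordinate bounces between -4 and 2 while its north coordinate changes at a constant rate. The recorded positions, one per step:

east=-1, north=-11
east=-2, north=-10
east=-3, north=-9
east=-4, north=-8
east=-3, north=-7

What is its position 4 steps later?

east=1, north=-3

The east coordinate reflects between -4 and 2, moving 1 per step.
  step 5: -3 → -2
  step 6: -2 → -1
  step 7: -1 → 0
  step 8: 0 → 1
The north coordinate changes by +1 each step: at step 8 it is -3.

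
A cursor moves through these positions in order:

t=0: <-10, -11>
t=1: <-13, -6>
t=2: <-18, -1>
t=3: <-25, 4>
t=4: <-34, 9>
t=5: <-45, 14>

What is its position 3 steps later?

<-90, 29>

Successive displacements: <-3, +5>, <-5, +5>, <-7, +5>, <-9, +5>, <-11, +5> — each changes by <-2, +0>.
step 6: <-45, 14> + <-13, +5> → <-58, 19>
step 7: <-58, 19> + <-15, +5> → <-73, 24>
step 8: <-73, 24> + <-17, +5> → <-90, 29>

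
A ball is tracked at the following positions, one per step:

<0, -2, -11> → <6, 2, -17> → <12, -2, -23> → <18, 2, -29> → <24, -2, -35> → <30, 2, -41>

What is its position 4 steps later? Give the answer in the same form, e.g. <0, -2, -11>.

The first coordinate changes by +6 each step, so at step 9 it is 0 + 9·(6) = 54.
The second coordinate repeats the cycle [-2, 2] with period 2; step 9 mod 2 = 1, giving 2.
The third coordinate changes by -6 each step, so at step 9 it is -11 + 9·(-6) = -65.

<54, 2, -65>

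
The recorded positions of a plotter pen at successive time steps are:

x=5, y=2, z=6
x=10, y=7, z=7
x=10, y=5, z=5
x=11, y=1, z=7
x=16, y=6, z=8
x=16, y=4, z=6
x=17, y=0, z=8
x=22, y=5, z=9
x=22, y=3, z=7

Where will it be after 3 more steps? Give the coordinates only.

x=28, y=2, z=8

Differencing gives (+5,+5,+1), (+0,-2,-2), (+1,-4,+2), (+5,+5,+1), (+0,-2,-2), (+1,-4,+2), (+5,+5,+1), (+0,-2,-2). This is the pattern (+5,+5,+1), (+0,-2,-2), (+1,-4,+2) repeated.
step 9: apply (+1,-4,+2) → x=23, y=-1, z=9
step 10: apply (+5,+5,+1) → x=28, y=4, z=10
step 11: apply (+0,-2,-2) → x=28, y=2, z=8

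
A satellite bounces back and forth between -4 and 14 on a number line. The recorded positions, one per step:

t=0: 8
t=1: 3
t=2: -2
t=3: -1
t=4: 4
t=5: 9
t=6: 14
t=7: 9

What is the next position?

The value reflects between -4 and 14, moving 5 per step.
  step 8: 9 → 4

4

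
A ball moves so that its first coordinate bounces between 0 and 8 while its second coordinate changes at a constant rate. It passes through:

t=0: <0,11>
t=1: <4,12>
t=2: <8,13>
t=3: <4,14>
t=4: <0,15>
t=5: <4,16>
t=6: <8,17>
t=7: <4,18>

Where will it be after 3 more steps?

<8,21>

The first coordinate travels 4 per step and bounces off the walls at 0 and 8.
  step 8: 4 → 0
  step 9: 0 → 4
  step 10: 4 → 8
The second coordinate changes by +1 each step: at step 10 it is 21.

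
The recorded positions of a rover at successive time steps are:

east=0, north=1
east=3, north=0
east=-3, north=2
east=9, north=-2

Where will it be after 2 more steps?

Consecutive displacements (+3, -1), (-6, +2), (+12, -4) scale by a factor of -2 each step.
step 4: east=9, north=-2 + (-24, +8) → east=-15, north=6
step 5: east=-15, north=6 + (+48, -16) → east=33, north=-10

east=33, north=-10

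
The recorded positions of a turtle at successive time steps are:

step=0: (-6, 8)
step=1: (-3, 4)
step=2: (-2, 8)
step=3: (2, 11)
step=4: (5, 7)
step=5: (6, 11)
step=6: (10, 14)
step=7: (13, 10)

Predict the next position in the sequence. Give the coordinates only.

(14, 14)

Differencing gives (+3, -4), (+1, +4), (+4, +3), (+3, -4), (+1, +4), (+4, +3), (+3, -4). This is the pattern (+3, -4), (+1, +4), (+4, +3) repeated.
step 8: apply (+1, +4) → (14, 14)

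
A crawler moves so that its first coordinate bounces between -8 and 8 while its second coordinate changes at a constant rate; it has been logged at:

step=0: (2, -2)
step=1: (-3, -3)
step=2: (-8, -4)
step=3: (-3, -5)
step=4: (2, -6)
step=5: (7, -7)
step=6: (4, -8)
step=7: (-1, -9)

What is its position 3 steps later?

The first coordinate reflects between -8 and 8, moving 5 per step.
  step 8: -1 → -6
  step 9: -6 → -5
  step 10: -5 → 0
The second coordinate changes by -1 each step: at step 10 it is -12.

(0, -12)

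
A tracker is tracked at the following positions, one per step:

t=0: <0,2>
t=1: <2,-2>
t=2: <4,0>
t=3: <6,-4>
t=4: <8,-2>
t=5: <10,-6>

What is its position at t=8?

The moves between consecutive positions are <+2,-4>, <+2,+2>, <+2,-4>, <+2,+2>, <+2,-4>; they repeat the 2-cycle [<+2,-4>, <+2,+2>].
step 6: apply <+2,+2> → <12,-4>
step 7: apply <+2,-4> → <14,-8>
step 8: apply <+2,+2> → <16,-6>

<16,-6>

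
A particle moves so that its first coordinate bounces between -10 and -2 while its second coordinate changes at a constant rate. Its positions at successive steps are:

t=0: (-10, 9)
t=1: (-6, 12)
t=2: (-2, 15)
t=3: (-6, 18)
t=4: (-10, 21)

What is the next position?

The first coordinate travels 4 per step and bounces off the walls at -10 and -2.
  step 5: -10 → -6
The second coordinate changes by +3 each step: at step 5 it is 24.

(-6, 24)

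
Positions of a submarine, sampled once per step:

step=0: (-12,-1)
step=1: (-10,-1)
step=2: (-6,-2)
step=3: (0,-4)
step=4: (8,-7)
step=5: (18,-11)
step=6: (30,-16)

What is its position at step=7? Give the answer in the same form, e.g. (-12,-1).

Taking differences between consecutive positions: (+2,+0), (+4,-1), (+6,-2), (+8,-3), (+10,-4), (+12,-5). These grow by (+2,-1) each step.
step 7: (30,-16) + (+14,-6) → (44,-22)

(44,-22)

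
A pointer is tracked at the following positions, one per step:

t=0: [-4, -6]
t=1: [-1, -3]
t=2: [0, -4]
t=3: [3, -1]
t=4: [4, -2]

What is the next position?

Step-to-step displacements: [+3, +3], [+1, -1], [+3, +3], [+1, -1] — a repeating cycle of length 2.
step 5: apply [+3, +3] → [7, 1]

[7, 1]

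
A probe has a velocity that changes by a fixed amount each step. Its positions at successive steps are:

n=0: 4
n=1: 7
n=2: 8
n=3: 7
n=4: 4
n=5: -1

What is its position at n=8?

Taking differences between consecutive positions: +3, +1, -1, -3, -5. These grow by -2 each step.
step 6: -1 − 7 → -8
step 7: -8 − 9 → -17
step 8: -17 − 11 → -28

-28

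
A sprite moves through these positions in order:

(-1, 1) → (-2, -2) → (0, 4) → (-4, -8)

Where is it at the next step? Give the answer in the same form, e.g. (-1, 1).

The jumps are (-1, -3), (+2, +6), (-4, -12) — a geometric progression with ratio -2.
step 4: (-4, -8) + (+8, +24) → (4, 16)

(4, 16)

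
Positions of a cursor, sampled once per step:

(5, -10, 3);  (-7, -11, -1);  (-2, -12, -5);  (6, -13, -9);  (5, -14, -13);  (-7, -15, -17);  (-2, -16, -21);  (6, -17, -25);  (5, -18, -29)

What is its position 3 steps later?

(6, -21, -41)

First: cycles through 5, -7, -2, 6 every 4 steps. Step 11 lands at position 3 of the cycle → 6.
Second: linear, -1 per step → -21 at step 11.
Third: linear, -4 per step → -41 at step 11.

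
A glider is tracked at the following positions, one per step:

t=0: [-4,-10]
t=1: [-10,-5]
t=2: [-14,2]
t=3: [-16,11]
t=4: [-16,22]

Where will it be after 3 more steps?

[-4,67]

Taking differences between consecutive positions: [-6,+5], [-4,+7], [-2,+9], [+0,+11]. These grow by [+2,+2] each step.
step 5: [-16,22] + [+2,+13] → [-14,35]
step 6: [-14,35] + [+4,+15] → [-10,50]
step 7: [-10,50] + [+6,+17] → [-4,67]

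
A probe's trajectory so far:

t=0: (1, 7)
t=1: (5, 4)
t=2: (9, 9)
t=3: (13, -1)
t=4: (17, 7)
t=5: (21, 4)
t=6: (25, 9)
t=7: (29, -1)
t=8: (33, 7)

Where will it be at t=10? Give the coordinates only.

(41, 9)

First: linear, +4 per step → 41 at step 10.
Second: cycles through 7, 4, 9, -1 every 4 steps. Step 10 lands at position 2 of the cycle → 9.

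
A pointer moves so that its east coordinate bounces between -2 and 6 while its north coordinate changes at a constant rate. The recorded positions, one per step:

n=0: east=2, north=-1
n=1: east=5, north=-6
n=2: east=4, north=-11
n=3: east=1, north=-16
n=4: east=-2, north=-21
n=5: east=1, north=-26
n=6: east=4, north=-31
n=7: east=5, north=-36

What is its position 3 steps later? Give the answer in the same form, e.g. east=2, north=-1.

east=0, north=-51

The east coordinate reflects between -2 and 6, moving 3 per step.
  step 8: 5 → 2
  step 9: 2 → -1
  step 10: -1 → 0
The north coordinate changes by -5 each step: at step 10 it is -51.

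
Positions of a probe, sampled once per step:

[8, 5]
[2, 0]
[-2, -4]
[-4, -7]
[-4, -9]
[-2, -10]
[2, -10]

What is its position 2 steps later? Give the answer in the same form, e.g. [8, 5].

[16, -7]

First differences are [-6, -5], [-4, -4], [-2, -3], [+0, -2], [+2, -1], [+4, +0]; their common second difference is [+2, +1] (constant acceleration).
step 7: [2, -10] + [+6, +1] → [8, -9]
step 8: [8, -9] + [+8, +2] → [16, -7]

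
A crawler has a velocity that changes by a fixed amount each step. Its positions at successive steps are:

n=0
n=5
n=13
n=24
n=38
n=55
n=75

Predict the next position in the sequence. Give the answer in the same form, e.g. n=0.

n=98

Taking differences between consecutive positions: +5, +8, +11, +14, +17, +20. These grow by +3 each step.
step 7: 75 + 23 → n=98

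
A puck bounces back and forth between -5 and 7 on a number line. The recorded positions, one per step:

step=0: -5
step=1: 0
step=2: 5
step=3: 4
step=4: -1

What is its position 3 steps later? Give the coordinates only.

The value reflects between -5 and 7, moving 5 per step.
  step 5: -1 → -4
  step 6: -4 → 1
  step 7: 1 → 6

6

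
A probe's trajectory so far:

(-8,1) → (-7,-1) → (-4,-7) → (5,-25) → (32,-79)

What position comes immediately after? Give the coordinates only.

Step-to-step displacements: (+1,-2), (+3,-6), (+9,-18), (+27,-54); each is 3× the previous.
step 5: (32,-79) + (+81,-162) → (113,-241)

(113,-241)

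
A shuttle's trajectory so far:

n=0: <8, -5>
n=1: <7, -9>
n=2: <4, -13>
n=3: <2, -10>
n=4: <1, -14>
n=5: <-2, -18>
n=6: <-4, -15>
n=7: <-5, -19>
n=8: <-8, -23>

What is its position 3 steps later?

Differencing gives <-1, -4>, <-3, -4>, <-2, +3>, <-1, -4>, <-3, -4>, <-2, +3>, <-1, -4>, <-3, -4>. This is the pattern <-1, -4>, <-3, -4>, <-2, +3> repeated.
step 9: apply <-2, +3> → <-10, -20>
step 10: apply <-1, -4> → <-11, -24>
step 11: apply <-3, -4> → <-14, -28>

<-14, -28>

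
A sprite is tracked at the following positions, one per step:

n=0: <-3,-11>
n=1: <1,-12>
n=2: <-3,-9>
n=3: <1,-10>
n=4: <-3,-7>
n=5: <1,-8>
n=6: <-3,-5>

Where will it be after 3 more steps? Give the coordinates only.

Differencing gives <+4,-1>, <-4,+3>, <+4,-1>, <-4,+3>, <+4,-1>, <-4,+3>. This is the pattern <+4,-1>, <-4,+3> repeated.
step 7: apply <+4,-1> → <1,-6>
step 8: apply <-4,+3> → <-3,-3>
step 9: apply <+4,-1> → <1,-4>

<1,-4>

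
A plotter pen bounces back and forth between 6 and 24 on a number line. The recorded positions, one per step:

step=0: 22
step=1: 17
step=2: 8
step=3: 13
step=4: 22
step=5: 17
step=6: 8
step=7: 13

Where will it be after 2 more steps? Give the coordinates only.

The value reflects between 6 and 24, moving 9 per step.
  step 8: 13 → 22
  step 9: 22 → 17

17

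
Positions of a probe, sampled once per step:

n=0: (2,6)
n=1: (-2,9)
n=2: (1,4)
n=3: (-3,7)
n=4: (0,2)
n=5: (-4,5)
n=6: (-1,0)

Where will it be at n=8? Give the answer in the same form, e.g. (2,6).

Step-to-step displacements: (-4,+3), (+3,-5), (-4,+3), (+3,-5), (-4,+3), (+3,-5) — a repeating cycle of length 2.
step 7: apply (-4,+3) → (-5,3)
step 8: apply (+3,-5) → (-2,-2)

(-2,-2)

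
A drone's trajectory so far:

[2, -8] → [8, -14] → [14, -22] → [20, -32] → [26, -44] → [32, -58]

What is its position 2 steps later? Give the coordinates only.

[44, -92]

First differences are [+6, -6], [+6, -8], [+6, -10], [+6, -12], [+6, -14]; their common second difference is [+0, -2] (constant acceleration).
step 6: [32, -58] + [+6, -16] → [38, -74]
step 7: [38, -74] + [+6, -18] → [44, -92]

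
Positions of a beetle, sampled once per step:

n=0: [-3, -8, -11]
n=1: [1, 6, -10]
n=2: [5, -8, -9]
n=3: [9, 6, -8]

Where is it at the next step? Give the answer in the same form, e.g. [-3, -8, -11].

The first coordinate changes by +4 each step, so at step 4 it is -3 + 4·(4) = 13.
The second coordinate repeats the cycle [-8, 6] with period 2; step 4 mod 2 = 0, giving -8.
The third coordinate changes by +1 each step, so at step 4 it is -11 + 4·(1) = -7.

[13, -8, -7]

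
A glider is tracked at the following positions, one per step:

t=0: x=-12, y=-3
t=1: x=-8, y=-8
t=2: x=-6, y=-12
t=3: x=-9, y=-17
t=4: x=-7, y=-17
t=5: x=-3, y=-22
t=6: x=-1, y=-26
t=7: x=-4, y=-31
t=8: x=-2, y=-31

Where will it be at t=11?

The moves between consecutive positions are (+4, -5), (+2, -4), (-3, -5), (+2, +0), (+4, -5), (+2, -4), (-3, -5), (+2, +0); they repeat the 4-cycle [(+4, -5), (+2, -4), (-3, -5), (+2, +0)].
step 9: apply (+4, -5) → x=2, y=-36
step 10: apply (+2, -4) → x=4, y=-40
step 11: apply (-3, -5) → x=1, y=-45

x=1, y=-45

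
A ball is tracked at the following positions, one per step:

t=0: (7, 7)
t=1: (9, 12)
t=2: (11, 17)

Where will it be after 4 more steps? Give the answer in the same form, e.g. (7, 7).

(19, 37)

The position changes by (+2, +5) every step.
step 3: (11, 17) + (+2, +5) → (13, 22)
step 4: (13, 22) + (+2, +5) → (15, 27)
step 5: (15, 27) + (+2, +5) → (17, 32)
step 6: (17, 32) + (+2, +5) → (19, 37)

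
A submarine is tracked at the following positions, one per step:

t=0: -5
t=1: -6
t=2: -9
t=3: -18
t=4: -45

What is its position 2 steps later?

-369

The jumps are -1, -3, -9, -27 — a geometric progression with ratio 3.
step 5: -45 − 81 → -126
step 6: -126 − 243 → -369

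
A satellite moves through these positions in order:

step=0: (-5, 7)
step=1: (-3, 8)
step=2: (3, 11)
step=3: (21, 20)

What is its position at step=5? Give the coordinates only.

The jumps are (+2, +1), (+6, +3), (+18, +9) — a geometric progression with ratio 3.
step 4: (21, 20) + (+54, +27) → (75, 47)
step 5: (75, 47) + (+162, +81) → (237, 128)

(237, 128)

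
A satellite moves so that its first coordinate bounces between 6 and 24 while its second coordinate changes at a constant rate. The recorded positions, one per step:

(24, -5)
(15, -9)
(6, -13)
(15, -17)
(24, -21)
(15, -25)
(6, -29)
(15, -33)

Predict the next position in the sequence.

The first coordinate reflects between 6 and 24, moving 9 per step.
  step 8: 15 → 24
The second coordinate changes by -4 each step: at step 8 it is -37.

(24, -37)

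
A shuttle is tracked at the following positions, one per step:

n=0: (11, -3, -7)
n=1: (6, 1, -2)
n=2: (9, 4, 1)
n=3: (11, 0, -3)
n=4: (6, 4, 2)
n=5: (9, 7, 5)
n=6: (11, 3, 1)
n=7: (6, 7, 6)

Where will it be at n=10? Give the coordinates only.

The moves between consecutive positions are (-5, +4, +5), (+3, +3, +3), (+2, -4, -4), (-5, +4, +5), (+3, +3, +3), (+2, -4, -4), (-5, +4, +5); they repeat the 3-cycle [(-5, +4, +5), (+3, +3, +3), (+2, -4, -4)].
step 8: apply (+3, +3, +3) → (9, 10, 9)
step 9: apply (+2, -4, -4) → (11, 6, 5)
step 10: apply (-5, +4, +5) → (6, 10, 10)

(6, 10, 10)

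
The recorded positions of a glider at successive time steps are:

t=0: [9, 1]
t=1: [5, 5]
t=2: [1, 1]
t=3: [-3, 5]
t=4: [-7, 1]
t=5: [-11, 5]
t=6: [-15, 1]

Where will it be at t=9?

[-27, 5]

The moves between consecutive positions are [-4, +4], [-4, -4], [-4, +4], [-4, -4], [-4, +4], [-4, -4]; they repeat the 2-cycle [[-4, +4], [-4, -4]].
step 7: apply [-4, +4] → [-19, 5]
step 8: apply [-4, -4] → [-23, 1]
step 9: apply [-4, +4] → [-27, 5]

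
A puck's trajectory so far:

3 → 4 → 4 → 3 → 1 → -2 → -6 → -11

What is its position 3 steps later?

Successive displacements: +1, +0, -1, -2, -3, -4, -5 — each changes by -1.
step 8: -11 − 6 → -17
step 9: -17 − 7 → -24
step 10: -24 − 8 → -32

-32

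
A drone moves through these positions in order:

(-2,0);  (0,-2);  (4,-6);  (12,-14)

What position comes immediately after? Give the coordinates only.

Consecutive displacements (+2,-2), (+4,-4), (+8,-8) scale by a factor of 2 each step.
step 4: (12,-14) + (+16,-16) → (28,-30)

(28,-30)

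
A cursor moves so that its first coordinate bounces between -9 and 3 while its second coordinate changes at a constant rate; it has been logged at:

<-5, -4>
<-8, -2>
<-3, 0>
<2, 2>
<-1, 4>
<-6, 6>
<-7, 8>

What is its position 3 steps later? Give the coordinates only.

<-2, 14>

The first coordinate reflects between -9 and 3, moving 5 per step.
  step 7: -7 → -2
  step 8: -2 → 3
  step 9: 3 → -2
The second coordinate changes by +2 each step: at step 9 it is 14.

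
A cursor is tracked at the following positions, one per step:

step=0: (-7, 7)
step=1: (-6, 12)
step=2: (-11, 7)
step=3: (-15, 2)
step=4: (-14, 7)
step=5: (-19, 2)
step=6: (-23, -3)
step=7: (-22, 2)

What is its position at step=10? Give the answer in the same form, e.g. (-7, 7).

(-30, -3)

Step-to-step displacements: (+1, +5), (-5, -5), (-4, -5), (+1, +5), (-5, -5), (-4, -5), (+1, +5) — a repeating cycle of length 3.
step 8: apply (-5, -5) → (-27, -3)
step 9: apply (-4, -5) → (-31, -8)
step 10: apply (+1, +5) → (-30, -3)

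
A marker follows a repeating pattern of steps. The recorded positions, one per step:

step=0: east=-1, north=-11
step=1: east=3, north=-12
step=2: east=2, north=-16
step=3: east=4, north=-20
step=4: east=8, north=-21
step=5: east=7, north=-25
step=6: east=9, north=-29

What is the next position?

east=13, north=-30

Differencing gives (+4,-1), (-1,-4), (+2,-4), (+4,-1), (-1,-4), (+2,-4). This is the pattern (+4,-1), (-1,-4), (+2,-4) repeated.
step 7: apply (+4,-1) → east=13, north=-30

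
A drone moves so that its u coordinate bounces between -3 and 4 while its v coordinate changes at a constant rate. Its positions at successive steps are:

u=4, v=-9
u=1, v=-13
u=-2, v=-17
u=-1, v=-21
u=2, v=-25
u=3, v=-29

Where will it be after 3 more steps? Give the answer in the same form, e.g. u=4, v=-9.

u=0, v=-41

The u coordinate reflects between -3 and 4, moving 3 per step.
  step 6: 3 → 0
  step 7: 0 → -3
  step 8: -3 → 0
The v coordinate changes by -4 each step: at step 8 it is -41.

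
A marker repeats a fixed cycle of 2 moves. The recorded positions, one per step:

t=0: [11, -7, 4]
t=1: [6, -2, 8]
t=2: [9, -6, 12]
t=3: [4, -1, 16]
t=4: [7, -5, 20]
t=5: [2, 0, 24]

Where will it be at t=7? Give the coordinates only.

[0, 1, 32]

The moves between consecutive positions are [-5, +5, +4], [+3, -4, +4], [-5, +5, +4], [+3, -4, +4], [-5, +5, +4]; they repeat the 2-cycle [[-5, +5, +4], [+3, -4, +4]].
step 6: apply [+3, -4, +4] → [5, -4, 28]
step 7: apply [-5, +5, +4] → [0, 1, 32]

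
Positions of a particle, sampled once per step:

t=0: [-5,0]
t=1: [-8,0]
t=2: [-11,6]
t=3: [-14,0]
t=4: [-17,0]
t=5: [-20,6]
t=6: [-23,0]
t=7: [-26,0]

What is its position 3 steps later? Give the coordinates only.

[-35,0]

The first coordinate changes by -3 each step, so at step 10 it is -5 + 10·(-3) = -35.
The second coordinate repeats the cycle [0, 0, 6] with period 3; step 10 mod 3 = 1, giving 0.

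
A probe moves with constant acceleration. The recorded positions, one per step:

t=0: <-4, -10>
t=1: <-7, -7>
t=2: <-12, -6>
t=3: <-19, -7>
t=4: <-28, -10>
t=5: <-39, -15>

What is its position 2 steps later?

Taking differences between consecutive positions: <-3, +3>, <-5, +1>, <-7, -1>, <-9, -3>, <-11, -5>. These grow by <-2, -2> each step.
step 6: <-39, -15> + <-13, -7> → <-52, -22>
step 7: <-52, -22> + <-15, -9> → <-67, -31>

<-67, -31>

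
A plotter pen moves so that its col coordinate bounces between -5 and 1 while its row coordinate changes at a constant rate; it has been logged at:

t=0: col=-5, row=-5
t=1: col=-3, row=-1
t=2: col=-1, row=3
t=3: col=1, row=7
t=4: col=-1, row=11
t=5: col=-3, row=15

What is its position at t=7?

col=-3, row=23

The col coordinate reflects between -5 and 1, moving 2 per step.
  step 6: -3 → -5
  step 7: -5 → -3
The row coordinate changes by +4 each step: at step 7 it is 23.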